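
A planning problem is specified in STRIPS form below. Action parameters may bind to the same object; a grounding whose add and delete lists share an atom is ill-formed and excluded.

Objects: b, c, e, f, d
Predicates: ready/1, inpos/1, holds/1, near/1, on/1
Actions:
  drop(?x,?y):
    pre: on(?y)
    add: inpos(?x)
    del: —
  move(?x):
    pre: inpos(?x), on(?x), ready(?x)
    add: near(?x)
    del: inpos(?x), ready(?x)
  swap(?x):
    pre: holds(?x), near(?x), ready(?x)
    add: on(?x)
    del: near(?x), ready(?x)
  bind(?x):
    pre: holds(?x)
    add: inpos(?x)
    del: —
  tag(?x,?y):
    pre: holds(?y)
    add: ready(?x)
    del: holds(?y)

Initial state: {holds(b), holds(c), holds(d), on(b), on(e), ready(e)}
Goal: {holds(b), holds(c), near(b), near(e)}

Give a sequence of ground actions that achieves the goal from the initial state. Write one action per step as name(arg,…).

1. drop(b,b)  →  {holds(b), holds(c), holds(d), inpos(b), on(b), on(e), ready(e)}
2. drop(e,b)  →  {holds(b), holds(c), holds(d), inpos(b), inpos(e), on(b), on(e), ready(e)}
3. move(e)  →  {holds(b), holds(c), holds(d), inpos(b), near(e), on(b), on(e)}
4. tag(b,d)  →  {holds(b), holds(c), inpos(b), near(e), on(b), on(e), ready(b)}
5. move(b)  →  {holds(b), holds(c), near(b), near(e), on(b), on(e)}

drop(b,b); drop(e,b); move(e); tag(b,d); move(b)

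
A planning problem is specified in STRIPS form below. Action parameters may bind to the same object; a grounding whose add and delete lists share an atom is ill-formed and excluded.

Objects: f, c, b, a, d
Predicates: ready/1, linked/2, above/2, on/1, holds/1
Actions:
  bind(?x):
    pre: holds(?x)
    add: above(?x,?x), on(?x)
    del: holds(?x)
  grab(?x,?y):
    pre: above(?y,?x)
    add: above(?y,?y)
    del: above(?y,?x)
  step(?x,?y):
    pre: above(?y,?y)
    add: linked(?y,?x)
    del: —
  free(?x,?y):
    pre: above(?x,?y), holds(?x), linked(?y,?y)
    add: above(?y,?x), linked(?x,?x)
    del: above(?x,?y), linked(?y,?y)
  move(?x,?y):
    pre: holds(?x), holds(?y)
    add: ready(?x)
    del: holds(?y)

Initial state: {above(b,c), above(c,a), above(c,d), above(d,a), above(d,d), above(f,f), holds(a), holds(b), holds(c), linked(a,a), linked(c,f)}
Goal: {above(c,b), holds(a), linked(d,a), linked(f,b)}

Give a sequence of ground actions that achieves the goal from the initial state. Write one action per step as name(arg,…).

step(b,f); step(a,d); free(c,a); free(b,c)

1. step(b,f)  →  {above(b,c), above(c,a), above(c,d), above(d,a), above(d,d), above(f,f), holds(a), holds(b), holds(c), linked(a,a), linked(c,f), linked(f,b)}
2. step(a,d)  →  {above(b,c), above(c,a), above(c,d), above(d,a), above(d,d), above(f,f), holds(a), holds(b), holds(c), linked(a,a), linked(c,f), linked(d,a), linked(f,b)}
3. free(c,a)  →  {above(a,c), above(b,c), above(c,d), above(d,a), above(d,d), above(f,f), holds(a), holds(b), holds(c), linked(c,c), linked(c,f), linked(d,a), linked(f,b)}
4. free(b,c)  →  {above(a,c), above(c,b), above(c,d), above(d,a), above(d,d), above(f,f), holds(a), holds(b), holds(c), linked(b,b), linked(c,f), linked(d,a), linked(f,b)}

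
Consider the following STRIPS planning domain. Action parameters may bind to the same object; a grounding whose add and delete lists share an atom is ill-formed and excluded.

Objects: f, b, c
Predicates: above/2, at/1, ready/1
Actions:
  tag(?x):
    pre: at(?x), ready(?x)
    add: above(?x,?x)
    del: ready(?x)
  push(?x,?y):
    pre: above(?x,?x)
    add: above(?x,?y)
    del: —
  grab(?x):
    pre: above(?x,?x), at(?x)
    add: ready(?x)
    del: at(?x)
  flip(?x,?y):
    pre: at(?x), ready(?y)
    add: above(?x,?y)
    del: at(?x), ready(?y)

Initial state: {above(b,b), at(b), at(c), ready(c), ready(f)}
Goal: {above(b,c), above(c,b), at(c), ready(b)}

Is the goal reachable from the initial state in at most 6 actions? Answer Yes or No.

1. tag(c)  →  {above(b,b), above(c,c), at(b), at(c), ready(f)}
2. push(b,c)  →  {above(b,b), above(b,c), above(c,c), at(b), at(c), ready(f)}
3. push(c,b)  →  {above(b,b), above(b,c), above(c,b), above(c,c), at(b), at(c), ready(f)}
4. grab(b)  →  {above(b,b), above(b,c), above(c,b), above(c,c), at(c), ready(b), ready(f)}
optimal plan length = 4; 4 ≤ 6

Yes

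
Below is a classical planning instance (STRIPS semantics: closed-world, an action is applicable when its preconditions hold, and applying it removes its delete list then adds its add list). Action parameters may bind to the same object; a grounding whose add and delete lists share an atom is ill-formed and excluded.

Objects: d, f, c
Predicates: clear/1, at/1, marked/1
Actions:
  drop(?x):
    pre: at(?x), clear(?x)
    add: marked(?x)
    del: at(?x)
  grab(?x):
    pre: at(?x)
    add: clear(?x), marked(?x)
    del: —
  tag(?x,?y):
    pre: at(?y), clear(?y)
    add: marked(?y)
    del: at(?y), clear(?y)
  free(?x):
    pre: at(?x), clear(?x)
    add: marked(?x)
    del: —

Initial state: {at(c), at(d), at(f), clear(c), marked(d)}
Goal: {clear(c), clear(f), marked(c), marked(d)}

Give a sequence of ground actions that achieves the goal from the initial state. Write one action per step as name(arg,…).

drop(c); grab(f)

1. drop(c)  →  {at(d), at(f), clear(c), marked(c), marked(d)}
2. grab(f)  →  {at(d), at(f), clear(c), clear(f), marked(c), marked(d), marked(f)}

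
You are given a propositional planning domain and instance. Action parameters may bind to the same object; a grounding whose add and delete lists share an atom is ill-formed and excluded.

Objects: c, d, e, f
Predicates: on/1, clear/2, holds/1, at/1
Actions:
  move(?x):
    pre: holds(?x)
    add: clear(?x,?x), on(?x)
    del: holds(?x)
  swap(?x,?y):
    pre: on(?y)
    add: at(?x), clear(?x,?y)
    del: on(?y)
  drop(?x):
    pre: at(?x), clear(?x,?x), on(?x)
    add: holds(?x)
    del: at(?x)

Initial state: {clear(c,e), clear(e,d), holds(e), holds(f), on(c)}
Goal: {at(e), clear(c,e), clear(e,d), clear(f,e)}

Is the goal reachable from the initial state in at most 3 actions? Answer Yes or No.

Yes

1. move(e)  →  {clear(c,e), clear(e,d), clear(e,e), holds(f), on(c), on(e)}
2. swap(e,c)  →  {at(e), clear(c,e), clear(e,c), clear(e,d), clear(e,e), holds(f), on(e)}
3. swap(f,e)  →  {at(e), at(f), clear(c,e), clear(e,c), clear(e,d), clear(e,e), clear(f,e), holds(f)}
optimal plan length = 3; 3 ≤ 3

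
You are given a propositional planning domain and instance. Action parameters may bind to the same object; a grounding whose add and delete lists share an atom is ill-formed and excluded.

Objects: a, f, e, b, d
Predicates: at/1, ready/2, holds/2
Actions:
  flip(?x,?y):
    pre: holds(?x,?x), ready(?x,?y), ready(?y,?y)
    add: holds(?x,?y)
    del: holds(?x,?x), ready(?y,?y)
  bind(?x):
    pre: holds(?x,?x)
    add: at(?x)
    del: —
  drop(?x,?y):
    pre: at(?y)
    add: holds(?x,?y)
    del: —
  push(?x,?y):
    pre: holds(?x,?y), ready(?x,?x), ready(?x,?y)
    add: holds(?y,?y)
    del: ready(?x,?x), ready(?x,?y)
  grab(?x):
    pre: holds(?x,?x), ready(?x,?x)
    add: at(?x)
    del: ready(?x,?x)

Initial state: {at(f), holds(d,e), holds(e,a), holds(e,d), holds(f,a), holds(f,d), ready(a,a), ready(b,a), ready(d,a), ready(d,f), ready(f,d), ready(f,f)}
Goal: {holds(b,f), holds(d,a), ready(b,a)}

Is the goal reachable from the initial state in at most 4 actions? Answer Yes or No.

Yes

1. drop(b,f)  →  {at(f), holds(b,f), holds(d,e), holds(e,a), holds(e,d), holds(f,a), holds(f,d), ready(a,a), ready(b,a), ready(d,a), ready(d,f), ready(f,d), ready(f,f)}
2. push(f,d)  →  {at(f), holds(b,f), holds(d,d), holds(d,e), holds(e,a), holds(e,d), holds(f,a), holds(f,d), ready(a,a), ready(b,a), ready(d,a), ready(d,f)}
3. flip(d,a)  →  {at(f), holds(b,f), holds(d,a), holds(d,e), holds(e,a), holds(e,d), holds(f,a), holds(f,d), ready(b,a), ready(d,a), ready(d,f)}
optimal plan length = 3; 3 ≤ 4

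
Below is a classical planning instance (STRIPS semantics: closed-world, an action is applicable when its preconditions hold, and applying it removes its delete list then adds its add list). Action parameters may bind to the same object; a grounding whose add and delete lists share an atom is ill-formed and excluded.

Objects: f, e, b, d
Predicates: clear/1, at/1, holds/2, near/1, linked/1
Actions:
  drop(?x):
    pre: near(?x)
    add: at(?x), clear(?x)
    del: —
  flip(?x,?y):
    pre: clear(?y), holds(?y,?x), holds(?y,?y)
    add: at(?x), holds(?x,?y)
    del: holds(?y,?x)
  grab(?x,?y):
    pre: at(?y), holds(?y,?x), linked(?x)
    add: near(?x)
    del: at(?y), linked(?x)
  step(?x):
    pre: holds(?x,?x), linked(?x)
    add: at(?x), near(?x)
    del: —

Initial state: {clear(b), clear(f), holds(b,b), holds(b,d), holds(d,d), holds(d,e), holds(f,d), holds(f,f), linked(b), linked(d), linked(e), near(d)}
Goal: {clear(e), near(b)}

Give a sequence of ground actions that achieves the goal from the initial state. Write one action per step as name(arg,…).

drop(d); grab(e,d); drop(e); step(b)

1. drop(d)  →  {at(d), clear(b), clear(d), clear(f), holds(b,b), holds(b,d), holds(d,d), holds(d,e), holds(f,d), holds(f,f), linked(b), linked(d), linked(e), near(d)}
2. grab(e,d)  →  {clear(b), clear(d), clear(f), holds(b,b), holds(b,d), holds(d,d), holds(d,e), holds(f,d), holds(f,f), linked(b), linked(d), near(d), near(e)}
3. drop(e)  →  {at(e), clear(b), clear(d), clear(e), clear(f), holds(b,b), holds(b,d), holds(d,d), holds(d,e), holds(f,d), holds(f,f), linked(b), linked(d), near(d), near(e)}
4. step(b)  →  {at(b), at(e), clear(b), clear(d), clear(e), clear(f), holds(b,b), holds(b,d), holds(d,d), holds(d,e), holds(f,d), holds(f,f), linked(b), linked(d), near(b), near(d), near(e)}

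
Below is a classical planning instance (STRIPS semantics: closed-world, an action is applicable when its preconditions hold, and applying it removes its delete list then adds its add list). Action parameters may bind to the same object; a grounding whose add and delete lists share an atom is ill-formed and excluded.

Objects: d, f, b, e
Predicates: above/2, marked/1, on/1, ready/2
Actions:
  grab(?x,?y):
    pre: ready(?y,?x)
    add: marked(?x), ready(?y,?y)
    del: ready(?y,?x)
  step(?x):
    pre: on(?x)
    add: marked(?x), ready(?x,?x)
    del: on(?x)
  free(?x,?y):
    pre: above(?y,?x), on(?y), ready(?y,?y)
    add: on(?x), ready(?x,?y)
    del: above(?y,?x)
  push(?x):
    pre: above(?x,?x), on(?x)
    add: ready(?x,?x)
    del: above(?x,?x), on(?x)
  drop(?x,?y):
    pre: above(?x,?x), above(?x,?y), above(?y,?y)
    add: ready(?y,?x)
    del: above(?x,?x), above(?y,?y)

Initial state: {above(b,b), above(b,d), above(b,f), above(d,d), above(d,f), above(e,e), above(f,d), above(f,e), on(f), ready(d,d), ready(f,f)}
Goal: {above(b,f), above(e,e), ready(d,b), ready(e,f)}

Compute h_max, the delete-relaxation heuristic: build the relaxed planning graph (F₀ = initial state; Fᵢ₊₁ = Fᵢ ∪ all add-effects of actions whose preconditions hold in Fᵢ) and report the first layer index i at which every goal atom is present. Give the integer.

F0 = init (11 atoms)
F1 = F0 ∪ {marked(f), on(d), on(e), ready(b,b), ready(d,b), ready(d,f), ready(e,e), ready(e,f)}  (19 atoms)
goal ⊆ F1  ⇒  h_max = 1

1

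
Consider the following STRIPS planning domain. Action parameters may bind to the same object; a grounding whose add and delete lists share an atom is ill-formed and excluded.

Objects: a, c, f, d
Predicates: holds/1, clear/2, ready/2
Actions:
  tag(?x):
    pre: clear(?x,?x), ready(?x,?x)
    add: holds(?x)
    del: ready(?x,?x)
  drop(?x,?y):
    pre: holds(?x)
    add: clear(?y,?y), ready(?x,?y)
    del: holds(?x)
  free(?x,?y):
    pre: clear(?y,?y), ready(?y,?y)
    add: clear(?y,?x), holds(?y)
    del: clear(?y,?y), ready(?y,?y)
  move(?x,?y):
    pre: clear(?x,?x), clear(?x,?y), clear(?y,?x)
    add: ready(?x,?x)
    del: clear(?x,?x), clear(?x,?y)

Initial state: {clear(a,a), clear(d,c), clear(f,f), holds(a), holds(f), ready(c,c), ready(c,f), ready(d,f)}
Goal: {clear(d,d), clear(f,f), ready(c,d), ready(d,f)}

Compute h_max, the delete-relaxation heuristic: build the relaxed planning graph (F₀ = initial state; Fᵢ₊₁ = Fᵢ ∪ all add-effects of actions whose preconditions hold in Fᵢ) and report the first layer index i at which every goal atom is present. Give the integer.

F0 = init (8 atoms)
F1 = F0 ∪ {clear(c,c), clear(d,d), ready(a,a), ready(a,c), ready(a,d), ready(a,f), ready(f,a), ready(f,c), ready(f,d), ready(f,f)}  (18 atoms)
F2 = F1 ∪ {clear(a,c), clear(a,d), clear(a,f), clear(c,a), clear(c,d), clear(c,f), clear(f,a), clear(f,c), clear(f,d), holds(c), ready(d,d)}  (29 atoms)
F3 = F2 ∪ {clear(d,a), clear(d,f), holds(d), ready(c,a), ready(c,d)}  (34 atoms)
goal ⊆ F3  ⇒  h_max = 3

3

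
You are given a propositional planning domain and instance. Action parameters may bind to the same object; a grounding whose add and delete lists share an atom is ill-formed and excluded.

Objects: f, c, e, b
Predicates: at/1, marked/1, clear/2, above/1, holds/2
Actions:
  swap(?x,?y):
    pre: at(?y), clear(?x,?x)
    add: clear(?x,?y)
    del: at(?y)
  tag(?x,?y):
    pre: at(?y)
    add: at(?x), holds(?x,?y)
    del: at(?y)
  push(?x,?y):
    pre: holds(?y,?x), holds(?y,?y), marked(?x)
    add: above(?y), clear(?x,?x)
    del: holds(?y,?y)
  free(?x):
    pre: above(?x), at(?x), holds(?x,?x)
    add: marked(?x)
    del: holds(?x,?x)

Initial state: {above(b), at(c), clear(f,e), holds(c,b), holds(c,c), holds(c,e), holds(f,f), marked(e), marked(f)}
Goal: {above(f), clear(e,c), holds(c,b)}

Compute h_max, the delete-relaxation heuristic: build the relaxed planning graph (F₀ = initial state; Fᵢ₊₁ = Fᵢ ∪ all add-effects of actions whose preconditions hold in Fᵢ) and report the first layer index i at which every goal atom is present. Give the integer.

F0 = init (9 atoms)
F1 = F0 ∪ {above(c), above(f), at(b), at(e), at(f), clear(e,e), clear(f,f), holds(b,c), holds(e,c), holds(f,c)}  (19 atoms)
F2 = F1 ∪ {clear(e,b), clear(e,c), clear(e,f), clear(f,b), clear(f,c), holds(b,e), holds(b,f), holds(c,f), holds(e,b), holds(e,f), holds(f,b), holds(f,e), marked(c)}  (32 atoms)
goal ⊆ F2  ⇒  h_max = 2

2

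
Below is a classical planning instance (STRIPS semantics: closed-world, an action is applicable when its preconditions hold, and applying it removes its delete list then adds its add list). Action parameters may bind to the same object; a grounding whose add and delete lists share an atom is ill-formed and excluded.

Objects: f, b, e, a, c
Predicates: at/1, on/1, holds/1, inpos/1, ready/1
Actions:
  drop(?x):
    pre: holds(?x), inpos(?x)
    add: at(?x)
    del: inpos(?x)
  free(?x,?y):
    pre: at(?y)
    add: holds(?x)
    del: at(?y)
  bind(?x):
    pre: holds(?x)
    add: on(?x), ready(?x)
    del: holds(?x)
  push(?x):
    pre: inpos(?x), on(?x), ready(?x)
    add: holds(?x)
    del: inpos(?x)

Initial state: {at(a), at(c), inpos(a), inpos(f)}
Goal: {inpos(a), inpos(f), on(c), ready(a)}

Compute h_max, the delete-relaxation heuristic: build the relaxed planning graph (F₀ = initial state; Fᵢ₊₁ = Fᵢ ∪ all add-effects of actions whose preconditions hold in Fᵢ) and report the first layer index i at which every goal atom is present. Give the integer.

2

F0 = init (4 atoms)
F1 = F0 ∪ {holds(a), holds(b), holds(c), holds(e), holds(f)}  (9 atoms)
F2 = F1 ∪ {at(f), on(a), on(b), on(c), on(e), on(f), ready(a), ready(b), ready(c), ready(e), ready(f)}  (20 atoms)
goal ⊆ F2  ⇒  h_max = 2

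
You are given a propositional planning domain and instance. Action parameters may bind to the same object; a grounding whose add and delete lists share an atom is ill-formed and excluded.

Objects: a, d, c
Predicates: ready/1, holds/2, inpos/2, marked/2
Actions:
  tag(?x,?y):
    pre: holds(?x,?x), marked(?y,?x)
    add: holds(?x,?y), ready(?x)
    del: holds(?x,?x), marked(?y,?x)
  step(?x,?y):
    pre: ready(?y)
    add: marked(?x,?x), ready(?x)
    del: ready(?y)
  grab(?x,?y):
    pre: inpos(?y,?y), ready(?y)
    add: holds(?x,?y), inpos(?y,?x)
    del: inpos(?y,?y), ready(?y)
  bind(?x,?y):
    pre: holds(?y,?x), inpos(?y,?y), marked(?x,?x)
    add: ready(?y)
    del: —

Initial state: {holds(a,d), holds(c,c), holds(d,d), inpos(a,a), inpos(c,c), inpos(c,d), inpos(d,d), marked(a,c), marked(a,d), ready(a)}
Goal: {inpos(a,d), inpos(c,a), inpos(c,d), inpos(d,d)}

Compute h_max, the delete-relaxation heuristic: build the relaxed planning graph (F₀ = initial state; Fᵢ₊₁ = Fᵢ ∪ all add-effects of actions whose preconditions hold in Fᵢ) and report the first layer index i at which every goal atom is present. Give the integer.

F0 = init (10 atoms)
F1 = F0 ∪ {holds(c,a), holds(d,a), inpos(a,c), inpos(a,d), marked(c,c), marked(d,d), ready(c), ready(d)}  (18 atoms)
F2 = F1 ∪ {holds(a,c), holds(c,d), holds(d,c), inpos(c,a), inpos(d,a), inpos(d,c), marked(a,a)}  (25 atoms)
goal ⊆ F2  ⇒  h_max = 2

2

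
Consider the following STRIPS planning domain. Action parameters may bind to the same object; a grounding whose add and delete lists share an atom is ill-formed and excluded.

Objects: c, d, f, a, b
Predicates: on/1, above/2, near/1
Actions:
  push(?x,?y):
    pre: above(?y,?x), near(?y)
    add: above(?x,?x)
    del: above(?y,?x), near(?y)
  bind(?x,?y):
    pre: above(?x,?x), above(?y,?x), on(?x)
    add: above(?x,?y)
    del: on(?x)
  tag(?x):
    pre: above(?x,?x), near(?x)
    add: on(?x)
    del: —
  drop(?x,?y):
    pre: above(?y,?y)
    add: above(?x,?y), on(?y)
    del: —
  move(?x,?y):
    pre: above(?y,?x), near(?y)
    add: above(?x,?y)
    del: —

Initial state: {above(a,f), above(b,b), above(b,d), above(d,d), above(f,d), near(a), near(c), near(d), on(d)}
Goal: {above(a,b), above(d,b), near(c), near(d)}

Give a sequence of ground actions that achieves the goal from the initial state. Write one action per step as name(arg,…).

bind(d,b); drop(a,b)

1. bind(d,b)  →  {above(a,f), above(b,b), above(b,d), above(d,b), above(d,d), above(f,d), near(a), near(c), near(d)}
2. drop(a,b)  →  {above(a,b), above(a,f), above(b,b), above(b,d), above(d,b), above(d,d), above(f,d), near(a), near(c), near(d), on(b)}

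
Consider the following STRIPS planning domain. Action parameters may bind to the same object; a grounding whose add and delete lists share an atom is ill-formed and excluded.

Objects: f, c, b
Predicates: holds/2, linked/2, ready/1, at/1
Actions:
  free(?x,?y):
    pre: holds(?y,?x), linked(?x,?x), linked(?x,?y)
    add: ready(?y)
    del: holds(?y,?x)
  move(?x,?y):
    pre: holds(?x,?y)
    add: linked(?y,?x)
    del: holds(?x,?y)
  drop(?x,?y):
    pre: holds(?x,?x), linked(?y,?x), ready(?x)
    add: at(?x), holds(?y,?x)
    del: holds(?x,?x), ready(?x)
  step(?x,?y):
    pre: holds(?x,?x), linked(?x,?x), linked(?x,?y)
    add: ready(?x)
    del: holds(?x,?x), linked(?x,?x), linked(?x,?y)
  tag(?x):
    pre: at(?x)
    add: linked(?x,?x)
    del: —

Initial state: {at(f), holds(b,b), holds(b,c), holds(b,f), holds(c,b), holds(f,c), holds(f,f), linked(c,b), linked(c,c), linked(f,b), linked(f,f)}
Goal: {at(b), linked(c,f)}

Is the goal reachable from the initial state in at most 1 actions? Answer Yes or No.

No

1. free(f,b)  →  {at(f), holds(b,b), holds(b,c), holds(c,b), holds(f,c), holds(f,f), linked(c,b), linked(c,c), linked(f,b), linked(f,f), ready(b)}
2. move(f,c)  →  {at(f), holds(b,b), holds(b,c), holds(c,b), holds(f,f), linked(c,b), linked(c,c), linked(c,f), linked(f,b), linked(f,f), ready(b)}
3. drop(b,f)  →  {at(b), at(f), holds(b,c), holds(c,b), holds(f,b), holds(f,f), linked(c,b), linked(c,c), linked(c,f), linked(f,b), linked(f,f)}
optimal plan length = 3; 3 > 1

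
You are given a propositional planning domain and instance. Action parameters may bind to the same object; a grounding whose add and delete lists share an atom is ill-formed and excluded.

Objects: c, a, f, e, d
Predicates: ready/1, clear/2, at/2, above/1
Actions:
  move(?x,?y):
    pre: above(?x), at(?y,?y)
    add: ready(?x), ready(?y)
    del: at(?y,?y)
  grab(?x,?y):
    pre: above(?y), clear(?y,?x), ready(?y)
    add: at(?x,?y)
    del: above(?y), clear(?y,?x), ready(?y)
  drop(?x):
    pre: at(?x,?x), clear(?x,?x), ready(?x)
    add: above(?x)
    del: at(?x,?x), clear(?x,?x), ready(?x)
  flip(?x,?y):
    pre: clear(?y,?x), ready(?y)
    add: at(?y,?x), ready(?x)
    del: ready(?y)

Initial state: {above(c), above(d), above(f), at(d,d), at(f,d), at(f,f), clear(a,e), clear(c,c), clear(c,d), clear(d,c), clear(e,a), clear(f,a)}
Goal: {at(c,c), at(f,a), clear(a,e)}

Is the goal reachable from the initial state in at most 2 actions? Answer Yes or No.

No

1. move(c,f)  →  {above(c), above(d), above(f), at(d,d), at(f,d), clear(a,e), clear(c,c), clear(c,d), clear(d,c), clear(e,a), clear(f,a), ready(c), ready(f)}
2. grab(c,c)  →  {above(d), above(f), at(c,c), at(d,d), at(f,d), clear(a,e), clear(c,d), clear(d,c), clear(e,a), clear(f,a), ready(f)}
3. flip(a,f)  →  {above(d), above(f), at(c,c), at(d,d), at(f,a), at(f,d), clear(a,e), clear(c,d), clear(d,c), clear(e,a), clear(f,a), ready(a)}
optimal plan length = 3; 3 > 2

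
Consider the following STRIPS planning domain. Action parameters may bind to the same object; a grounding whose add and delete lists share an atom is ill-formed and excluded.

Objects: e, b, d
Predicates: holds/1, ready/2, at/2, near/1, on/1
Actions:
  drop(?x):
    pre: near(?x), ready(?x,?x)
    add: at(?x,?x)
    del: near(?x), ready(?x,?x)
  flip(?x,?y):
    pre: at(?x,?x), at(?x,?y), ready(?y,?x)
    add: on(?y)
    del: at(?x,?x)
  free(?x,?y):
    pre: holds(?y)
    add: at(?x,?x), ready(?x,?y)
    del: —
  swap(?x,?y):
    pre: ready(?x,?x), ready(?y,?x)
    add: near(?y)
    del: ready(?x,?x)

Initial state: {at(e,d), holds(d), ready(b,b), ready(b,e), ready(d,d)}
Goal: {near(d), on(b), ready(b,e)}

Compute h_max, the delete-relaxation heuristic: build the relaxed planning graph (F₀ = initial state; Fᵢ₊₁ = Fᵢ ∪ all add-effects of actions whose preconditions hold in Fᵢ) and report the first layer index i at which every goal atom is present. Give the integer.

2

F0 = init (5 atoms)
F1 = F0 ∪ {at(b,b), at(d,d), at(e,e), near(b), near(d), ready(b,d), ready(e,d)}  (12 atoms)
F2 = F1 ∪ {near(e), on(b), on(d)}  (15 atoms)
goal ⊆ F2  ⇒  h_max = 2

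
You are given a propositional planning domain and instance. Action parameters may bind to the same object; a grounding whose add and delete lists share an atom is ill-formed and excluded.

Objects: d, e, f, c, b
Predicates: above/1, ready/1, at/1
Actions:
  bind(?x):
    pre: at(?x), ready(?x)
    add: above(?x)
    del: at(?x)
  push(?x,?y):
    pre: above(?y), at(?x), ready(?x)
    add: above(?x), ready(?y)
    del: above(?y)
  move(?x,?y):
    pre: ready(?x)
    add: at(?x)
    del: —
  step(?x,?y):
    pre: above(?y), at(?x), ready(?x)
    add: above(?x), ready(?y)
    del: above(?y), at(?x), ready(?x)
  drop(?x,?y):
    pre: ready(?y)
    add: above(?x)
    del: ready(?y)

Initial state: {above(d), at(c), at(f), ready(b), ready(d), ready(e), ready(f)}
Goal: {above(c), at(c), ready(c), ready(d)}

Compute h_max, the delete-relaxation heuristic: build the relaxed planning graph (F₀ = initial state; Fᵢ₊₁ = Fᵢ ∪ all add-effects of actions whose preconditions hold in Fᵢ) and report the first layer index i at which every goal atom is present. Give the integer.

2

F0 = init (7 atoms)
F1 = F0 ∪ {above(b), above(c), above(e), above(f), at(b), at(d), at(e)}  (14 atoms)
F2 = F1 ∪ {ready(c)}  (15 atoms)
goal ⊆ F2  ⇒  h_max = 2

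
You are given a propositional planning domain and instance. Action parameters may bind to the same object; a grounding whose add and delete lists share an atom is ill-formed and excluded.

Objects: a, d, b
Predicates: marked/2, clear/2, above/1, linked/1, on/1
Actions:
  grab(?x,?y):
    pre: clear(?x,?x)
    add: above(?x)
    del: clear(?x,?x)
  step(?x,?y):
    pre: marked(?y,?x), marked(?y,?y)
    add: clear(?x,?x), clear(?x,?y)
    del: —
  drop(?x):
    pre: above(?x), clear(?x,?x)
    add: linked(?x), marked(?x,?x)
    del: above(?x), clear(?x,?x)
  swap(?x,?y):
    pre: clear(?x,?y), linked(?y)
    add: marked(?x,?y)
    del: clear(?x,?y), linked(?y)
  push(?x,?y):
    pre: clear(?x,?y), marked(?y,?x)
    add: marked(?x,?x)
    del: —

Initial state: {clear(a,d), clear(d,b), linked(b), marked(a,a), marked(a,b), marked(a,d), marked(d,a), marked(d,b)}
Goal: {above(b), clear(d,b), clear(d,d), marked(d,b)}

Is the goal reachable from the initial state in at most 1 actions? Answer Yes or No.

No

1. step(d,a)  →  {clear(a,d), clear(d,a), clear(d,b), clear(d,d), linked(b), marked(a,a), marked(a,b), marked(a,d), marked(d,a), marked(d,b)}
2. step(b,a)  →  {clear(a,d), clear(b,a), clear(b,b), clear(d,a), clear(d,b), clear(d,d), linked(b), marked(a,a), marked(a,b), marked(a,d), marked(d,a), marked(d,b)}
3. grab(b,a)  →  {above(b), clear(a,d), clear(b,a), clear(d,a), clear(d,b), clear(d,d), linked(b), marked(a,a), marked(a,b), marked(a,d), marked(d,a), marked(d,b)}
optimal plan length = 3; 3 > 1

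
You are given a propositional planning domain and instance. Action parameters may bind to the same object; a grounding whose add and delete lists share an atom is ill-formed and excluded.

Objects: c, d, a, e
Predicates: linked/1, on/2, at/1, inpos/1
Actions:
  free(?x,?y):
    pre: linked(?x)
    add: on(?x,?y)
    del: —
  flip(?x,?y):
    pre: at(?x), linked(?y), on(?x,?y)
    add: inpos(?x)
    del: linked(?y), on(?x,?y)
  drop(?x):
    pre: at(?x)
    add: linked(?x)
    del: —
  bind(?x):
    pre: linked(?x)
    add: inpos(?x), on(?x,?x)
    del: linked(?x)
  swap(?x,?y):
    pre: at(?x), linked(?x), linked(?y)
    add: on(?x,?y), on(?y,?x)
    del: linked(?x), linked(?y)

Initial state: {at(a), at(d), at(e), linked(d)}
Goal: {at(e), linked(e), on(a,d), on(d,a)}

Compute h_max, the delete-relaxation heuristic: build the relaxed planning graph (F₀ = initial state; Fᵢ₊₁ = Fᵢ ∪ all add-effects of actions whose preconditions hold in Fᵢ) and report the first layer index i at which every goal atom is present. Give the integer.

F0 = init (4 atoms)
F1 = F0 ∪ {inpos(d), linked(a), linked(e), on(d,a), on(d,c), on(d,d), on(d,e)}  (11 atoms)
F2 = F1 ∪ {inpos(a), inpos(e), on(a,a), on(a,c), on(a,d), on(a,e), on(e,a), on(e,c), on(e,d), on(e,e)}  (21 atoms)
goal ⊆ F2  ⇒  h_max = 2

2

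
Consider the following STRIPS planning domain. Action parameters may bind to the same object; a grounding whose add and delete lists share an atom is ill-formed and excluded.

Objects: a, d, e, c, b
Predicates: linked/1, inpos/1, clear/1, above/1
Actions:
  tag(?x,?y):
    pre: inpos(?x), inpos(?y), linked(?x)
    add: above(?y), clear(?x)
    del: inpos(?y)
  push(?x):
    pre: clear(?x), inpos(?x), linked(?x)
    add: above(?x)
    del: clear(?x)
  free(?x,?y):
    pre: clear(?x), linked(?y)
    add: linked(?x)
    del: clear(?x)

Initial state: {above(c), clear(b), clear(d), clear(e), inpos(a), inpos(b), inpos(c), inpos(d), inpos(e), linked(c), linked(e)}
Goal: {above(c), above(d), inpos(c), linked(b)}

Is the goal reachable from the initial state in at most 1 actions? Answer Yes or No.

No

1. tag(e,d)  →  {above(c), above(d), clear(b), clear(d), clear(e), inpos(a), inpos(b), inpos(c), inpos(e), linked(c), linked(e)}
2. free(b,e)  →  {above(c), above(d), clear(d), clear(e), inpos(a), inpos(b), inpos(c), inpos(e), linked(b), linked(c), linked(e)}
optimal plan length = 2; 2 > 1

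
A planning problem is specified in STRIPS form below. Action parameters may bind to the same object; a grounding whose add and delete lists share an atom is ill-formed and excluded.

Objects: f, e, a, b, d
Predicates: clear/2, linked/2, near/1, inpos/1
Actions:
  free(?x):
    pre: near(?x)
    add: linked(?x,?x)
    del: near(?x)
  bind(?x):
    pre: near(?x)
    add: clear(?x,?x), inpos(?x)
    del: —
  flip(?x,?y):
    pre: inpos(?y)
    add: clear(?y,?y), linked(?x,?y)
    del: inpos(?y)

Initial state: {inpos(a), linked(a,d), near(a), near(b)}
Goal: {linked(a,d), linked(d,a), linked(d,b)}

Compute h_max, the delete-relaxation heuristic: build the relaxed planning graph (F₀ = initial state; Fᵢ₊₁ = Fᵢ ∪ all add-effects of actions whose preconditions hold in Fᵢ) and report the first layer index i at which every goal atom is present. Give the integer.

F0 = init (4 atoms)
F1 = F0 ∪ {clear(a,a), clear(b,b), inpos(b), linked(a,a), linked(b,a), linked(b,b), linked(d,a), linked(e,a), linked(f,a)}  (13 atoms)
F2 = F1 ∪ {linked(a,b), linked(d,b), linked(e,b), linked(f,b)}  (17 atoms)
goal ⊆ F2  ⇒  h_max = 2

2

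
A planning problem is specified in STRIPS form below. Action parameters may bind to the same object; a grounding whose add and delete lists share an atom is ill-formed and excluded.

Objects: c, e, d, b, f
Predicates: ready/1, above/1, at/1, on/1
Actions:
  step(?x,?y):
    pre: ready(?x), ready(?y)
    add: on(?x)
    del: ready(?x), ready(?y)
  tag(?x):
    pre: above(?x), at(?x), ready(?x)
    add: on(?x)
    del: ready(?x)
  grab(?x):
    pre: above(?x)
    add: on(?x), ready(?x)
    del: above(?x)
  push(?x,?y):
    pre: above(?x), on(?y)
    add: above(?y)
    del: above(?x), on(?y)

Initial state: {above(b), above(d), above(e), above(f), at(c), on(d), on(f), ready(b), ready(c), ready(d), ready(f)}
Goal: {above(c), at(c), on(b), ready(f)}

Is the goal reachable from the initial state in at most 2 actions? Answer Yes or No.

1. step(c,c)  →  {above(b), above(d), above(e), above(f), at(c), on(c), on(d), on(f), ready(b), ready(d), ready(f)}
2. step(b,d)  →  {above(b), above(d), above(e), above(f), at(c), on(b), on(c), on(d), on(f), ready(f)}
3. push(e,c)  →  {above(b), above(c), above(d), above(f), at(c), on(b), on(d), on(f), ready(f)}
optimal plan length = 3; 3 > 2

No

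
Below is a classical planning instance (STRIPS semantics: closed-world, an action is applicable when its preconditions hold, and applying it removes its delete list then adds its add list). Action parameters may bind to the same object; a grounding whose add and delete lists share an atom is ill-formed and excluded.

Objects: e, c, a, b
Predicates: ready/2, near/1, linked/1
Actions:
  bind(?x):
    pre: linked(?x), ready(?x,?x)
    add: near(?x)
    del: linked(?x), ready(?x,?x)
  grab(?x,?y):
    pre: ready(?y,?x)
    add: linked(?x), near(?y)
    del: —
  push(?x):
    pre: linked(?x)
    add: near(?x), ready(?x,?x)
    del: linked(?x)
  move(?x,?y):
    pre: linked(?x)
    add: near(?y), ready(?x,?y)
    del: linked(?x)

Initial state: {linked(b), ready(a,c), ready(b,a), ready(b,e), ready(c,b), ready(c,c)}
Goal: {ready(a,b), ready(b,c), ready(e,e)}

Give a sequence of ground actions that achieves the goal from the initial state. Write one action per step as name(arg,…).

grab(e,b); grab(a,b); push(e); move(a,b); move(b,c)

1. grab(e,b)  →  {linked(b), linked(e), near(b), ready(a,c), ready(b,a), ready(b,e), ready(c,b), ready(c,c)}
2. grab(a,b)  →  {linked(a), linked(b), linked(e), near(b), ready(a,c), ready(b,a), ready(b,e), ready(c,b), ready(c,c)}
3. push(e)  →  {linked(a), linked(b), near(b), near(e), ready(a,c), ready(b,a), ready(b,e), ready(c,b), ready(c,c), ready(e,e)}
4. move(a,b)  →  {linked(b), near(b), near(e), ready(a,b), ready(a,c), ready(b,a), ready(b,e), ready(c,b), ready(c,c), ready(e,e)}
5. move(b,c)  →  {near(b), near(c), near(e), ready(a,b), ready(a,c), ready(b,a), ready(b,c), ready(b,e), ready(c,b), ready(c,c), ready(e,e)}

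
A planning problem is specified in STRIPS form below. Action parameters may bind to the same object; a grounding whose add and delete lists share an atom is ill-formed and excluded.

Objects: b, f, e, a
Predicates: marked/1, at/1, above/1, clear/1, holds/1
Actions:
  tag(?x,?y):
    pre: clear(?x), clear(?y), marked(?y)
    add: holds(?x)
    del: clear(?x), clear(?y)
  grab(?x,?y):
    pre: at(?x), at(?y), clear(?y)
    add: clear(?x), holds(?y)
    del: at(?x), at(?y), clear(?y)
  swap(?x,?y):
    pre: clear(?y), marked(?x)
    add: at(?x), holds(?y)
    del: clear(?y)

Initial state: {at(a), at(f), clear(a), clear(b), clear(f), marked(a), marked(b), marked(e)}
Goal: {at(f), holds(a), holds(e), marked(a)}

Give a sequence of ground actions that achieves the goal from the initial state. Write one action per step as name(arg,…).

1. swap(e,b)  →  {at(a), at(e), at(f), clear(a), clear(f), holds(b), marked(a), marked(b), marked(e)}
2. grab(e,a)  →  {at(f), clear(e), clear(f), holds(a), holds(b), marked(a), marked(b), marked(e)}
3. tag(e,e)  →  {at(f), clear(f), holds(a), holds(b), holds(e), marked(a), marked(b), marked(e)}

swap(e,b); grab(e,a); tag(e,e)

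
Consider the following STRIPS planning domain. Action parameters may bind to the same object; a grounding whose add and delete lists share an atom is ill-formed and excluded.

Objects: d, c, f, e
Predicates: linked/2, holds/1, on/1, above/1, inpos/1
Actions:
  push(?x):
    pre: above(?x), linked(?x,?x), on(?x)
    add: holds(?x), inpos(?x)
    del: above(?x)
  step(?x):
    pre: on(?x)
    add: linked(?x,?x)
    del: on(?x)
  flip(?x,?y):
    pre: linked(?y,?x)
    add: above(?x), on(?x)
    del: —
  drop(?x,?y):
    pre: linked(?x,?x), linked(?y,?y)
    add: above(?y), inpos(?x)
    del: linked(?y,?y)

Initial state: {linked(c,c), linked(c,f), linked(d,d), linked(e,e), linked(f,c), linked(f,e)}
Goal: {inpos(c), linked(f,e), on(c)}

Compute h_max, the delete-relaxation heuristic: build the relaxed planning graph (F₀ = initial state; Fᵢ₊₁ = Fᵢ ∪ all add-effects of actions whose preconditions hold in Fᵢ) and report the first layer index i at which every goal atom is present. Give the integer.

F0 = init (6 atoms)
F1 = F0 ∪ {above(c), above(d), above(e), above(f), inpos(c), inpos(d), inpos(e), on(c), on(d), on(e), on(f)}  (17 atoms)
goal ⊆ F1  ⇒  h_max = 1

1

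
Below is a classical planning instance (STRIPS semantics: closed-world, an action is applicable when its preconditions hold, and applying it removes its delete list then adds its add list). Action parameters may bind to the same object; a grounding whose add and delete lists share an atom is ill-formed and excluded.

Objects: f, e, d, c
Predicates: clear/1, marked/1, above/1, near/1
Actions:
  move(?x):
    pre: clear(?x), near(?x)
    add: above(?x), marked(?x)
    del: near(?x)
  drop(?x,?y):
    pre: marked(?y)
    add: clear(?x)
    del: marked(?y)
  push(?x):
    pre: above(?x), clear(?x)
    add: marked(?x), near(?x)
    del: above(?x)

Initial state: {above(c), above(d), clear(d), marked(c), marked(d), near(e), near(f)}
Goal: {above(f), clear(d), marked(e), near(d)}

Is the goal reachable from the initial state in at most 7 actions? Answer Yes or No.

Yes

1. drop(f,d)  →  {above(c), above(d), clear(d), clear(f), marked(c), near(e), near(f)}
2. move(f)  →  {above(c), above(d), above(f), clear(d), clear(f), marked(c), marked(f), near(e)}
3. drop(e,f)  →  {above(c), above(d), above(f), clear(d), clear(e), clear(f), marked(c), near(e)}
4. move(e)  →  {above(c), above(d), above(e), above(f), clear(d), clear(e), clear(f), marked(c), marked(e)}
5. push(d)  →  {above(c), above(e), above(f), clear(d), clear(e), clear(f), marked(c), marked(d), marked(e), near(d)}
optimal plan length = 5; 5 ≤ 7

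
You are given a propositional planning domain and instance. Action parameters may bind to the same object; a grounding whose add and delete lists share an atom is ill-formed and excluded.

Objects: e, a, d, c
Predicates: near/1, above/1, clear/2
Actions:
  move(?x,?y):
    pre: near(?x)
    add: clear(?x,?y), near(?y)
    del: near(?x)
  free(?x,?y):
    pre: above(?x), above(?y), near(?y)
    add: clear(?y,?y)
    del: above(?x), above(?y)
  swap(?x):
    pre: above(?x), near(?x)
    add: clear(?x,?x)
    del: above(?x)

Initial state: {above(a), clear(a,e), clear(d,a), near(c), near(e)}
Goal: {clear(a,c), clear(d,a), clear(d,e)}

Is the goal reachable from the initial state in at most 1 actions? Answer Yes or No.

1. move(e,a)  →  {above(a), clear(a,e), clear(d,a), clear(e,a), near(a), near(c)}
2. move(a,c)  →  {above(a), clear(a,c), clear(a,e), clear(d,a), clear(e,a), near(c)}
3. move(c,d)  →  {above(a), clear(a,c), clear(a,e), clear(c,d), clear(d,a), clear(e,a), near(d)}
4. move(d,e)  →  {above(a), clear(a,c), clear(a,e), clear(c,d), clear(d,a), clear(d,e), clear(e,a), near(e)}
optimal plan length = 4; 4 > 1

No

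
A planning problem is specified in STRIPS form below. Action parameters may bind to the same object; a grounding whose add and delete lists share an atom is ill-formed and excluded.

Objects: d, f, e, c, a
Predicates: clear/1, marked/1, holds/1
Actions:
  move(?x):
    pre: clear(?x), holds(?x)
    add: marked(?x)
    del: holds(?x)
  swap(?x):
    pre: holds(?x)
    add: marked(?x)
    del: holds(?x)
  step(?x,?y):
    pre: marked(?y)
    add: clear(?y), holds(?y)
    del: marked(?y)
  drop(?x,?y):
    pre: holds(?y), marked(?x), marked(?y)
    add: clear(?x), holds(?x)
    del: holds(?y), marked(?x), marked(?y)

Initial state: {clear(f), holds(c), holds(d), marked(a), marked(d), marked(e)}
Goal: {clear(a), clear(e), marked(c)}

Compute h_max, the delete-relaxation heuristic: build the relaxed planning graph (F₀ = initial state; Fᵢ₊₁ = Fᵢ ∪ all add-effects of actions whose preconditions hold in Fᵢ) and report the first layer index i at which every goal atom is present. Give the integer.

1

F0 = init (6 atoms)
F1 = F0 ∪ {clear(a), clear(d), clear(e), holds(a), holds(e), marked(c)}  (12 atoms)
goal ⊆ F1  ⇒  h_max = 1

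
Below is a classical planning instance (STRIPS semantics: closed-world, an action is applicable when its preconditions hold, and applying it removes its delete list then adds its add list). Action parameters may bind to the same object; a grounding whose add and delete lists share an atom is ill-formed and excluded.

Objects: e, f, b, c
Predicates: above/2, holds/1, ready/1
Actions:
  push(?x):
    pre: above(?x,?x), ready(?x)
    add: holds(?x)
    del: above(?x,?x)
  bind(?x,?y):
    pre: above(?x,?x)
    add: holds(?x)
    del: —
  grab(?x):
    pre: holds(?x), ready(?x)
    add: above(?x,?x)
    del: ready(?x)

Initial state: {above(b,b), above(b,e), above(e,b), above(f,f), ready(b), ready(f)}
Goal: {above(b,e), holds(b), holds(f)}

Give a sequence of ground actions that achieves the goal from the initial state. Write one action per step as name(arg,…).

1. push(f)  →  {above(b,b), above(b,e), above(e,b), holds(f), ready(b), ready(f)}
2. push(b)  →  {above(b,e), above(e,b), holds(b), holds(f), ready(b), ready(f)}

push(f); push(b)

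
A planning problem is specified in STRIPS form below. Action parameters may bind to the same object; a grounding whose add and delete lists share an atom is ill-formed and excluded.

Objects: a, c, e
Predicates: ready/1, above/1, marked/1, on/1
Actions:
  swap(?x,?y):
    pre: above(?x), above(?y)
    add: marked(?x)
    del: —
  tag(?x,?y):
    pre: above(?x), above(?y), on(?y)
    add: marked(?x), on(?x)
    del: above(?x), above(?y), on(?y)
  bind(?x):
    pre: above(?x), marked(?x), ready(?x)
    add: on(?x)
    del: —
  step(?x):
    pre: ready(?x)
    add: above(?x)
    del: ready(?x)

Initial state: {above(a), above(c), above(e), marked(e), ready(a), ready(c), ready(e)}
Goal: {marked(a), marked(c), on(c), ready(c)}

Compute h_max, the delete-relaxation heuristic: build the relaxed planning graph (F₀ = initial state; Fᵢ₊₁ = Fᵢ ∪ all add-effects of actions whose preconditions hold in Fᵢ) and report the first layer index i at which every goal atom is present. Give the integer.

F0 = init (7 atoms)
F1 = F0 ∪ {marked(a), marked(c), on(e)}  (10 atoms)
F2 = F1 ∪ {on(a), on(c)}  (12 atoms)
goal ⊆ F2  ⇒  h_max = 2

2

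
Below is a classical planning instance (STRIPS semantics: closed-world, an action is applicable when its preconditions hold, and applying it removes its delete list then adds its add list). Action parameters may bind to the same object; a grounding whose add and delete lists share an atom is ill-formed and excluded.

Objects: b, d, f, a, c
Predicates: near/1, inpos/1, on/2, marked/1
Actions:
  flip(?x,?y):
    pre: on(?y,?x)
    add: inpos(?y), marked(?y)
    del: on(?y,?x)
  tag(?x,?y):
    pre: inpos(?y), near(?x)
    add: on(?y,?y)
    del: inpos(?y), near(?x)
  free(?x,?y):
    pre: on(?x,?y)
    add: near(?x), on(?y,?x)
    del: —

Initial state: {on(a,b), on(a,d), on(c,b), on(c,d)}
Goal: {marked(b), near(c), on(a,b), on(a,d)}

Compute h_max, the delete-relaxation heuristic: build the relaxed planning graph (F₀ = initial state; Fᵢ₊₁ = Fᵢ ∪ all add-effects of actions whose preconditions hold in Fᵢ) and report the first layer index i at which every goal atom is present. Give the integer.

2

F0 = init (4 atoms)
F1 = F0 ∪ {inpos(a), inpos(c), marked(a), marked(c), near(a), near(c), on(b,a), on(b,c), on(d,a), on(d,c)}  (14 atoms)
F2 = F1 ∪ {inpos(b), inpos(d), marked(b), marked(d), near(b), near(d), on(a,a), on(c,c)}  (22 atoms)
goal ⊆ F2  ⇒  h_max = 2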